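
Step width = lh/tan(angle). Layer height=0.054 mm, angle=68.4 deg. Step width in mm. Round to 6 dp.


step = 0.054 / tan(68.4) = 0.02138 mm


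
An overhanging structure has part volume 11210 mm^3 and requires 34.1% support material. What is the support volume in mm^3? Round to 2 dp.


V_support = 11210 * 0.341 = 3822.61 mm^3


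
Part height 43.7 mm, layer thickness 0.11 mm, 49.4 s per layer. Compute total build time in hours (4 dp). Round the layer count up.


Layers = ceil(43.7/0.11) = 398
t = 398 * 49.4 / 3600 = 5.4614 hrs


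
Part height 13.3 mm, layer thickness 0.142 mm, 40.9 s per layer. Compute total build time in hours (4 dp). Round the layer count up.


Layers = ceil(13.3/0.142) = 94
t = 94 * 40.9 / 3600 = 1.0679 hrs


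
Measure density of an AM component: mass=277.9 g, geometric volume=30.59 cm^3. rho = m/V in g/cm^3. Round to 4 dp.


rho = 277.9 / 30.59 = 9.0847 g/cm^3


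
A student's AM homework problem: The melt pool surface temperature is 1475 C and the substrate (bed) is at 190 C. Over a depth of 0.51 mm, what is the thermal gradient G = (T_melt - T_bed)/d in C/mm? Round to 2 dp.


G = (1475-190)/0.51 = 2519.61 C/mm


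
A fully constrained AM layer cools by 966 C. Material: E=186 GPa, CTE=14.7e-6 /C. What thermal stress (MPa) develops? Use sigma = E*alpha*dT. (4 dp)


sigma = 186*1000 * 14.7e-6 * 966 = 2641.2372 MPa


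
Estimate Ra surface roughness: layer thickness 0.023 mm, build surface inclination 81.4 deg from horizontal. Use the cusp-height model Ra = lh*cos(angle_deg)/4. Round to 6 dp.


Ra = 0.023 * cos(81.4) / 4 = 0.00086 mm


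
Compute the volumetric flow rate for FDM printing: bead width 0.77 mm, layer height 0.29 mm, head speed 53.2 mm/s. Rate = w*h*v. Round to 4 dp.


Rate = 0.77 * 0.29 * 53.2 = 11.8796 mm^3/s


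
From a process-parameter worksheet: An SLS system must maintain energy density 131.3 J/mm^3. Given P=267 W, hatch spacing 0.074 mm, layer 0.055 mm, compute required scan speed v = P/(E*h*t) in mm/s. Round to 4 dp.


v = 267 / (131.3*0.074*0.055) = 499.6342 mm/s


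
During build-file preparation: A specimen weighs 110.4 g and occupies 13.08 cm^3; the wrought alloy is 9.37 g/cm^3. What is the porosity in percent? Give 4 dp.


rho_part = 110.4 / 13.08 = 8.44036697 g/cm^3
Porosity = (1 - 8.44036697/9.37)*100 = 9.9214 %


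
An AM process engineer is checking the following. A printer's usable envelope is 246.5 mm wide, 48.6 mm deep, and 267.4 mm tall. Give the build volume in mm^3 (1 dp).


V = 246.5 * 48.6 * 267.4 = 3203425.3 mm^3


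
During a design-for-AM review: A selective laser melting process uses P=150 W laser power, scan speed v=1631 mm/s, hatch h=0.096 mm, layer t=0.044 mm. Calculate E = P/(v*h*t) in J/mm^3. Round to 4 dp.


E = 150 / (1631*0.096*0.044) = 21.7728 J/mm^3


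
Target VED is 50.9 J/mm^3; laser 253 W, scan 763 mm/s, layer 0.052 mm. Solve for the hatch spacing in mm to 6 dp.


h = 253 / (50.9*763*0.052) = 0.125278 mm


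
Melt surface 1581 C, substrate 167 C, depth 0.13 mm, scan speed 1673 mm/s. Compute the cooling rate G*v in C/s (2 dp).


G = (1581-167)/0.13 = 10876.92307692 C/mm
CR = 10876.92307692 * 1673 = 18197092.31 C/s


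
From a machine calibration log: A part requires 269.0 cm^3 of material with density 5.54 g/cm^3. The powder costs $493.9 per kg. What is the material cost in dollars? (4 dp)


Mass = 269.0*5.54/1000 = 1.49026 kg
Cost = 1.49026 * 493.9 = 736.0394 $


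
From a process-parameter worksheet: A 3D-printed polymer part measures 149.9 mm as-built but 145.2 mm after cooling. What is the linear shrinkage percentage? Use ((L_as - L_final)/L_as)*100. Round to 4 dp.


Shrinkage = ((149.9-145.2)/149.9)*100 = 3.1354 %


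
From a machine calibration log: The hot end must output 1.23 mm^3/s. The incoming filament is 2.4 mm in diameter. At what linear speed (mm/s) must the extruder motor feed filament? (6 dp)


A = pi*(2.4/2)^2 = 4.523893
v = 1.23 / 4.523893 = 0.27189 mm/s


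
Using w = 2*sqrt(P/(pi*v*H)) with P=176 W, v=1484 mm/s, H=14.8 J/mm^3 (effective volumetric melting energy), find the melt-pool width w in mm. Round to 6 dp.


w = 2*sqrt(176/(pi*1484*14.8)) = 0.10101 mm


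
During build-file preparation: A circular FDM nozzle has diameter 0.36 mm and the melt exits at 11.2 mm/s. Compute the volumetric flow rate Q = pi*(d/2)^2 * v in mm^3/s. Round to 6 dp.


A = pi*(0.36/2)^2 = 0.1017876 mm^2
Q = 0.1017876 * 11.2 = 1.140021 mm^3/s


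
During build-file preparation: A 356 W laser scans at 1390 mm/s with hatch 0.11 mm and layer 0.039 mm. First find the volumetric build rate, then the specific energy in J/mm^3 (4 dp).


Build rate = 1390 * 0.11 * 0.039 = 5.9631 mm^3/s
SE = 356 / 5.9631 = 59.7005 J/mm^3


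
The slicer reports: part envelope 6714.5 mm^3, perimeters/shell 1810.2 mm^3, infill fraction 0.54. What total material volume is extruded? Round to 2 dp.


V_infill = (6714.5 - 1810.2) * 0.54 = 2648.32
V_total = 1810.2 + 2648.32 = 4458.52 mm^3


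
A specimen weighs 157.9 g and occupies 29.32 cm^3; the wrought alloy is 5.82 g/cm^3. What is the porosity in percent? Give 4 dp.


rho_part = 157.9 / 29.32 = 5.38540246 g/cm^3
Porosity = (1 - 5.38540246/5.82)*100 = 7.4673 %


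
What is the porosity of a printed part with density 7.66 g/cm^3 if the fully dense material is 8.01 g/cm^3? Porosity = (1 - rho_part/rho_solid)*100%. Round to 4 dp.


Porosity = (1-7.66/8.01)*100 = 4.3695 %


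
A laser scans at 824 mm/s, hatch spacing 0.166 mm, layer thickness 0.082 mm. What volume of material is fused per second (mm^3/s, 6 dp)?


Rate = 824 * 0.166 * 0.082 = 11.216288 mm^3/s


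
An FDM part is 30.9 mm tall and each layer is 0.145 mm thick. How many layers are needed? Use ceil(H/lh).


Layers = ceil(30.9/0.145) = 214


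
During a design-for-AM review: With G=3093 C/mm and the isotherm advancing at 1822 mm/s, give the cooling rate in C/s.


CR = 3093 * 1822 = 5635446 C/s


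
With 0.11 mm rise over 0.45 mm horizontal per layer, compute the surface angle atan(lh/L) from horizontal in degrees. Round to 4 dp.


angle = atan(0.11/0.45) = 13.7363 degrees


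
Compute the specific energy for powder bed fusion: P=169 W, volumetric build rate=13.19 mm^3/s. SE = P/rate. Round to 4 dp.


SE = 169 / 13.19 = 12.8127 J/mm^3


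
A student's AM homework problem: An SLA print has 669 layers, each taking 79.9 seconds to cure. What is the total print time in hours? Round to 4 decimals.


t = 669 * 79.9 / 3600 = 14.8481 hrs


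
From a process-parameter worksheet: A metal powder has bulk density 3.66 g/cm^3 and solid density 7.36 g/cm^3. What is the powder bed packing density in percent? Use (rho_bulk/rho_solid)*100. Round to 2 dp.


Packing = (3.66/7.36)*100 = 49.73 %


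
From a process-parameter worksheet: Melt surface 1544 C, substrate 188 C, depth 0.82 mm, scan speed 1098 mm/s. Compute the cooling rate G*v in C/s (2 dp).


G = (1544-188)/0.82 = 1653.65853659 C/mm
CR = 1653.65853659 * 1098 = 1815717.07 C/s


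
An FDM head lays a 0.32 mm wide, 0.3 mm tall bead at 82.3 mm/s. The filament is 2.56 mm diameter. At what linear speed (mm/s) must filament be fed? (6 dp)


Q = 0.32 * 0.3 * 82.3 = 7.9008 mm^3/s
A_fil = pi*(2.56/2)^2 = 5.1471854 mm^2
v_feed = 7.9008 / 5.1471854 = 1.534975 mm/s


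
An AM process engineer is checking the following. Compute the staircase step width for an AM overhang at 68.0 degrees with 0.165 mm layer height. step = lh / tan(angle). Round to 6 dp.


step = 0.165 / tan(68.0) = 0.066664 mm


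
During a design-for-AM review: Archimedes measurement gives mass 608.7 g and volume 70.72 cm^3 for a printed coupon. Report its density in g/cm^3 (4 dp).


rho = 608.7 / 70.72 = 8.6072 g/cm^3


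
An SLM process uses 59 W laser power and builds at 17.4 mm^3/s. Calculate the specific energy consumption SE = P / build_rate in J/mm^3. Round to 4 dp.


SE = 59 / 17.4 = 3.3908 J/mm^3


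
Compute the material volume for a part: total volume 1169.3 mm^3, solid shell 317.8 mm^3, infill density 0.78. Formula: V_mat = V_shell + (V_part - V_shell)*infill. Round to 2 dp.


V_infill = (1169.3 - 317.8) * 0.78 = 664.17
V_total = 317.8 + 664.17 = 981.97 mm^3


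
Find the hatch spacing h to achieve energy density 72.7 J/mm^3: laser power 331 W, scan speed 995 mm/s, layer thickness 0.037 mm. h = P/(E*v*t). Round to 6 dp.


h = 331 / (72.7*995*0.037) = 0.123671 mm


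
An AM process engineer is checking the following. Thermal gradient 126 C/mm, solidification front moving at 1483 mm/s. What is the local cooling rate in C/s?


CR = 126 * 1483 = 186858 C/s


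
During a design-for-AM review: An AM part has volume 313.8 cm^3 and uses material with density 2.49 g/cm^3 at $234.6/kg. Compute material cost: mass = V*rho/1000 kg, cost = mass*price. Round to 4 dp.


Mass = 313.8*2.49/1000 = 0.781362 kg
Cost = 0.781362 * 234.6 = 183.3075 $


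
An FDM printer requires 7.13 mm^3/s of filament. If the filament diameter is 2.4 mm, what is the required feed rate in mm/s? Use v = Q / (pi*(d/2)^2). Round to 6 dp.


A = pi*(2.4/2)^2 = 4.523893
v = 7.13 / 4.523893 = 1.576076 mm/s


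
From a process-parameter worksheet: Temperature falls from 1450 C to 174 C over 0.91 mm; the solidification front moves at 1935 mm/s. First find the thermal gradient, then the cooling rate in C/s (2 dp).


G = (1450-174)/0.91 = 1402.1978022 C/mm
CR = 1402.1978022 * 1935 = 2713252.75 C/s


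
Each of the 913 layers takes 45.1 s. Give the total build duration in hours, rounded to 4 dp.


t = 913 * 45.1 / 3600 = 11.4379 hrs


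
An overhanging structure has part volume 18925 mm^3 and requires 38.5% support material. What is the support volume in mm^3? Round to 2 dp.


V_support = 18925 * 0.385 = 7286.13 mm^3


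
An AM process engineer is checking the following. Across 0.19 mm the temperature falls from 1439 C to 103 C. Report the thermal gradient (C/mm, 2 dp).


G = (1439-103)/0.19 = 7031.58 C/mm


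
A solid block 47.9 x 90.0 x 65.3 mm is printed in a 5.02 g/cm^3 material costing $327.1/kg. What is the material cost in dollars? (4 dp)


V = 47.9 * 90.0 * 65.3 = 281508.3 mm^3 = 281.5083 cm^3
Mass = 281.5083 * 5.02 / 1000 = 1.41317167 kg
Cost = 1.41317167 * 327.1 = 462.2485 $


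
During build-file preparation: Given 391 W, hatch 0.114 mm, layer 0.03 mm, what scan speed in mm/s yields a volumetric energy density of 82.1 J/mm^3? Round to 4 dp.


v = 391 / (82.1*0.114*0.03) = 1392.5394 mm/s


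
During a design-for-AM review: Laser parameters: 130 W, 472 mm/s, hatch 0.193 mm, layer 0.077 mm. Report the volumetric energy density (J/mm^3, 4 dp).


E = 130 / (472*0.193*0.077) = 18.5333 J/mm^3


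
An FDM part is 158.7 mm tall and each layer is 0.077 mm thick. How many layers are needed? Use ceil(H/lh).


Layers = ceil(158.7/0.077) = 2062


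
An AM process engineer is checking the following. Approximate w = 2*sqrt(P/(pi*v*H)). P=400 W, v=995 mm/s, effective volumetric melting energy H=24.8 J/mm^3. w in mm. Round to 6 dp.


w = 2*sqrt(400/(pi*995*24.8)) = 0.143664 mm


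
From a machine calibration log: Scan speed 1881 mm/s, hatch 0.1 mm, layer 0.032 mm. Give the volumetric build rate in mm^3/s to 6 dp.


Rate = 1881 * 0.1 * 0.032 = 6.0192 mm^3/s


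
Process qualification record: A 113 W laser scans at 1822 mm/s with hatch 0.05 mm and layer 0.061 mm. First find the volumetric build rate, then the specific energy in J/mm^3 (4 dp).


Build rate = 1822 * 0.05 * 0.061 = 5.5571 mm^3/s
SE = 113 / 5.5571 = 20.3343 J/mm^3


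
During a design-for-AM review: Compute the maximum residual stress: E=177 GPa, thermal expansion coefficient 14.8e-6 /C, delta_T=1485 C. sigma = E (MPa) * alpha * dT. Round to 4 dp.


sigma = 177*1000 * 14.8e-6 * 1485 = 3890.106 MPa


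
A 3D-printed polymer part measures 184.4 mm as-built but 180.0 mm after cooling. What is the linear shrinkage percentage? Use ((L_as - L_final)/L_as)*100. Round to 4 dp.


Shrinkage = ((184.4-180.0)/184.4)*100 = 2.3861 %


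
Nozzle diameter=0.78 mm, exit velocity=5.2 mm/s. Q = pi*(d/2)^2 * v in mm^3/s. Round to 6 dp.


A = pi*(0.78/2)^2 = 0.47783624 mm^2
Q = 0.47783624 * 5.2 = 2.484748 mm^3/s


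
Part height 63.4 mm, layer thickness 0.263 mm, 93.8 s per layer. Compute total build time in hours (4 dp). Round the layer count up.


Layers = ceil(63.4/0.263) = 242
t = 242 * 93.8 / 3600 = 6.3054 hrs


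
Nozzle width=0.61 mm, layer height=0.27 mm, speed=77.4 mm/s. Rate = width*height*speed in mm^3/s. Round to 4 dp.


Rate = 0.61 * 0.27 * 77.4 = 12.7478 mm^3/s


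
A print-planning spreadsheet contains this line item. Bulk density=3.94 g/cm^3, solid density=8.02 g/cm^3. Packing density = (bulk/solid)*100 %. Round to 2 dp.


Packing = (3.94/8.02)*100 = 49.13 %


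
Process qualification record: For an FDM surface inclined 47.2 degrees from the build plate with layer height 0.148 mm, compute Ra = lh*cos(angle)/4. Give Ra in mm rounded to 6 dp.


Ra = 0.148 * cos(47.2) / 4 = 0.025139 mm


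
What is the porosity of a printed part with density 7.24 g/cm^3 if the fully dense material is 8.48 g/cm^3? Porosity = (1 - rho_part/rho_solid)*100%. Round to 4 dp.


Porosity = (1-7.24/8.48)*100 = 14.6226 %


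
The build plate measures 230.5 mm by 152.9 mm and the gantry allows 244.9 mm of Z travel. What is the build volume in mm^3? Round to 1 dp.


V = 230.5 * 152.9 * 244.9 = 8631120.9 mm^3


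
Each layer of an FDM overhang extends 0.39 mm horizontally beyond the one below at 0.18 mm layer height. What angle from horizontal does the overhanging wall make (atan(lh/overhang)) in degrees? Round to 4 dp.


angle = atan(0.18/0.39) = 24.7751 degrees


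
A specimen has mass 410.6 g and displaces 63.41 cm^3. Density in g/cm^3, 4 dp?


rho = 410.6 / 63.41 = 6.4753 g/cm^3


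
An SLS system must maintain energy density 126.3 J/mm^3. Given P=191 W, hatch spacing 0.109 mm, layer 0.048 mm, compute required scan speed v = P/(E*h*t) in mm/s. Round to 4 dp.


v = 191 / (126.3*0.109*0.048) = 289.0429 mm/s


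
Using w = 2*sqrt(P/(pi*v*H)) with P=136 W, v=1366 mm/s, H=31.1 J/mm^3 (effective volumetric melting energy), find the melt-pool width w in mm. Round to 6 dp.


w = 2*sqrt(136/(pi*1366*31.1)) = 0.063844 mm


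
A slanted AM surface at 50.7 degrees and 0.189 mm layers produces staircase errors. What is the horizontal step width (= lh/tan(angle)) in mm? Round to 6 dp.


step = 0.189 / tan(50.7) = 0.154695 mm


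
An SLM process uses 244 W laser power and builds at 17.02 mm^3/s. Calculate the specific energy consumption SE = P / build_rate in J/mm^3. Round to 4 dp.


SE = 244 / 17.02 = 14.3361 J/mm^3


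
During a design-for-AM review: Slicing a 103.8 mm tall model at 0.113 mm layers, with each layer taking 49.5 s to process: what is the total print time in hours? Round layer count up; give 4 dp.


Layers = ceil(103.8/0.113) = 919
t = 919 * 49.5 / 3600 = 12.6363 hrs


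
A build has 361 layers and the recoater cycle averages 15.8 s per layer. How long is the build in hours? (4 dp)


t = 361 * 15.8 / 3600 = 1.5844 hrs


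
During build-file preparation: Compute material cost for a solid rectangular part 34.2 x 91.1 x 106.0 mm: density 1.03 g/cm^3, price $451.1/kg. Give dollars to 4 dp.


V = 34.2 * 91.1 * 106.0 = 330255.72 mm^3 = 330.25572 cm^3
Mass = 330.25572 * 1.03 / 1000 = 0.34016339 kg
Cost = 0.34016339 * 451.1 = 153.4477 $


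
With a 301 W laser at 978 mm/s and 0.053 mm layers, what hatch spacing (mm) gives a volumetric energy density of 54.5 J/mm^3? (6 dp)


h = 301 / (54.5*978*0.053) = 0.10655 mm


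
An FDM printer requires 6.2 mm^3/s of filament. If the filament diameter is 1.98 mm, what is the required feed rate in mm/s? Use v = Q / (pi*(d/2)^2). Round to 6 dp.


A = pi*(1.98/2)^2 = 3.079075
v = 6.2 / 3.079075 = 2.013592 mm/s


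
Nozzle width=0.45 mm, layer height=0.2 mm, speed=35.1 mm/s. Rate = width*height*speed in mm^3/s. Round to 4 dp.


Rate = 0.45 * 0.2 * 35.1 = 3.159 mm^3/s


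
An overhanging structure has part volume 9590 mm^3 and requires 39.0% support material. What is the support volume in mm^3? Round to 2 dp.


V_support = 9590 * 0.39 = 3740.1 mm^3


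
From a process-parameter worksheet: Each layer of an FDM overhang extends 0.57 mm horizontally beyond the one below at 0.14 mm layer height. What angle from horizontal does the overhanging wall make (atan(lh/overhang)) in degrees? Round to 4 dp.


angle = atan(0.14/0.57) = 13.7995 degrees


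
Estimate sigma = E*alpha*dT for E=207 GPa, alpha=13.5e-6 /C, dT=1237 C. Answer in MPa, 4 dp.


sigma = 207*1000 * 13.5e-6 * 1237 = 3456.7965 MPa


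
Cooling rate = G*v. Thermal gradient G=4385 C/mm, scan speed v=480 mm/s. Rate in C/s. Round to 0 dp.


CR = 4385 * 480 = 2104800 C/s


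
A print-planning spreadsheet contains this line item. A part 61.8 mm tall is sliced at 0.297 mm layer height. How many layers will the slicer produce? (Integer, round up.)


Layers = ceil(61.8/0.297) = 209


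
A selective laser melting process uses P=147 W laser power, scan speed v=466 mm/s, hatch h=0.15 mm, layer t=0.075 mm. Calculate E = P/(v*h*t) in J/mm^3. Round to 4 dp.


E = 147 / (466*0.15*0.075) = 28.0401 J/mm^3


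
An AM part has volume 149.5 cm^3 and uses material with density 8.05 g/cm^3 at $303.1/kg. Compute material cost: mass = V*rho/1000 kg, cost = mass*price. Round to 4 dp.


Mass = 149.5*8.05/1000 = 1.203475 kg
Cost = 1.203475 * 303.1 = 364.7733 $


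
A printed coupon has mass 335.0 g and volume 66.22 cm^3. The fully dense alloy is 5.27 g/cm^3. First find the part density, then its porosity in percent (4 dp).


rho_part = 335.0 / 66.22 = 5.05889459 g/cm^3
Porosity = (1 - 5.05889459/5.27)*100 = 4.0058 %


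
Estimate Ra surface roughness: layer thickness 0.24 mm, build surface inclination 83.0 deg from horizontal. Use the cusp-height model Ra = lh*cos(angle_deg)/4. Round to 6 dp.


Ra = 0.24 * cos(83.0) / 4 = 0.007312 mm


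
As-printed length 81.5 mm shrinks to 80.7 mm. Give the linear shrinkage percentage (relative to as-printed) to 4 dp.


Shrinkage = ((81.5-80.7)/81.5)*100 = 0.9816 %


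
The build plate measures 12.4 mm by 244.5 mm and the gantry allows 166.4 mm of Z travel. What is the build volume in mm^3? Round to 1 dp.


V = 12.4 * 244.5 * 166.4 = 504491.5 mm^3


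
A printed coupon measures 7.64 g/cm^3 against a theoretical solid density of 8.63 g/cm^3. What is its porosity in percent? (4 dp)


Porosity = (1-7.64/8.63)*100 = 11.4716 %


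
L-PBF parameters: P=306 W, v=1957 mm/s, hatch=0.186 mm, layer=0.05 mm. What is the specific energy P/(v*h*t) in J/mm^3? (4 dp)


Build rate = 1957 * 0.186 * 0.05 = 18.2001 mm^3/s
SE = 306 / 18.2001 = 16.8131 J/mm^3


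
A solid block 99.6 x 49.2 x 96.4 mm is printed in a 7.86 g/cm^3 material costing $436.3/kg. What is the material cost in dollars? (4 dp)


V = 99.6 * 49.2 * 96.4 = 472390.848 mm^3 = 472.390848 cm^3
Mass = 472.390848 * 7.86 / 1000 = 3.71299207 kg
Cost = 3.71299207 * 436.3 = 1619.9784 $


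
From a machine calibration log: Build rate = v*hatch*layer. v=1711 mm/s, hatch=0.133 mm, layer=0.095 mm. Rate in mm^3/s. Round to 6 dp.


Rate = 1711 * 0.133 * 0.095 = 21.618485 mm^3/s


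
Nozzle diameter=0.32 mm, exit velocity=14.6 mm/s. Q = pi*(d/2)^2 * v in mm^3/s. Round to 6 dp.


A = pi*(0.32/2)^2 = 0.08042477 mm^2
Q = 0.08042477 * 14.6 = 1.174202 mm^3/s


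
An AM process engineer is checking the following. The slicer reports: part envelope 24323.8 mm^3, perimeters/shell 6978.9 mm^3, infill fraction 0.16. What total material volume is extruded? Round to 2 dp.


V_infill = (24323.8 - 6978.9) * 0.16 = 2775.18
V_total = 6978.9 + 2775.18 = 9754.08 mm^3


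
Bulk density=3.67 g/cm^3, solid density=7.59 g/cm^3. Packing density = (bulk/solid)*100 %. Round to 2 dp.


Packing = (3.67/7.59)*100 = 48.35 %


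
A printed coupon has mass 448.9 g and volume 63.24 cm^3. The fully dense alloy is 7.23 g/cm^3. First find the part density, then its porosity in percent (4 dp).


rho_part = 448.9 / 63.24 = 7.09835547 g/cm^3
Porosity = (1 - 7.09835547/7.23)*100 = 1.8208 %


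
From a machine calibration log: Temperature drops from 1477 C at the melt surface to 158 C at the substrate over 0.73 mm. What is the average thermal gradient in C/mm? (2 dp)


G = (1477-158)/0.73 = 1806.85 C/mm


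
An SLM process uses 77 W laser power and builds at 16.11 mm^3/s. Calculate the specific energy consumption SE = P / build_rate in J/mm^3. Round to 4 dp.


SE = 77 / 16.11 = 4.7796 J/mm^3


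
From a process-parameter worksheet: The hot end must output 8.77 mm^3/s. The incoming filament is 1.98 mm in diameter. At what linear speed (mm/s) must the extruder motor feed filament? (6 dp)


A = pi*(1.98/2)^2 = 3.079075
v = 8.77 / 3.079075 = 2.848258 mm/s


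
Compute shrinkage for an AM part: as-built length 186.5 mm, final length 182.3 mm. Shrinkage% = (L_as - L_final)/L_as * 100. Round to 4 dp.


Shrinkage = ((186.5-182.3)/186.5)*100 = 2.252 %


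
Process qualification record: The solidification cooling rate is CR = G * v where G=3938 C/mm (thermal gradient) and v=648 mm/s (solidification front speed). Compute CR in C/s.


CR = 3938 * 648 = 2551824 C/s


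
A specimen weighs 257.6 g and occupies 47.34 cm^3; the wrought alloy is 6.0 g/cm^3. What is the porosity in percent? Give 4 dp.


rho_part = 257.6 / 47.34 = 5.44148711 g/cm^3
Porosity = (1 - 5.44148711/6.0)*100 = 9.3085 %


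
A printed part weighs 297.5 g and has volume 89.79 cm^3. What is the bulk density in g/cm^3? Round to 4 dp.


rho = 297.5 / 89.79 = 3.3133 g/cm^3


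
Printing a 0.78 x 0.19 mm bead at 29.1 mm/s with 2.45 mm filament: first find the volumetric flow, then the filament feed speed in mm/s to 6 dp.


Q = 0.78 * 0.19 * 29.1 = 4.31262 mm^3/s
A_fil = pi*(2.45/2)^2 = 4.71435248 mm^2
v_feed = 4.31262 / 4.71435248 = 0.914785 mm/s


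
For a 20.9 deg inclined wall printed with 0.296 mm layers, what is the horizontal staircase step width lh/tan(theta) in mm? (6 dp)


step = 0.296 / tan(20.9) = 0.775147 mm


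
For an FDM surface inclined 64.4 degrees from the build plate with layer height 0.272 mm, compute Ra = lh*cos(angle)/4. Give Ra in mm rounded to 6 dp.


Ra = 0.272 * cos(64.4) / 4 = 0.029382 mm


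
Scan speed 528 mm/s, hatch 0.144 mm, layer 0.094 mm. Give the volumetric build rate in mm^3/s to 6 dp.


Rate = 528 * 0.144 * 0.094 = 7.147008 mm^3/s


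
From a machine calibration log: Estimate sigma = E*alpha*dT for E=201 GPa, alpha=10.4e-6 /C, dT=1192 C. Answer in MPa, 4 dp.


sigma = 201*1000 * 10.4e-6 * 1192 = 2491.7568 MPa


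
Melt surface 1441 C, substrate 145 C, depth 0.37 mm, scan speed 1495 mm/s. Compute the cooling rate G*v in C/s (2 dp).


G = (1441-145)/0.37 = 3502.7027027 C/mm
CR = 3502.7027027 * 1495 = 5236540.54 C/s


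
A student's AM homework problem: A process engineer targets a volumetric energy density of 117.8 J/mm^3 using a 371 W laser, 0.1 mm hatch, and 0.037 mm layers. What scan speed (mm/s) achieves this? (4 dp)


v = 371 / (117.8*0.1*0.037) = 851.1907 mm/s


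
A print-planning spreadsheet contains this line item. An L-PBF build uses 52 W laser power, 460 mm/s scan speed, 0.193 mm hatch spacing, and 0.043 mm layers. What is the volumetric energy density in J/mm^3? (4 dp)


E = 52 / (460*0.193*0.043) = 13.6213 J/mm^3


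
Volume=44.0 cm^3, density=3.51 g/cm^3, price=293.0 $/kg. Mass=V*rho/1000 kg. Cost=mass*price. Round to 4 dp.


Mass = 44.0*3.51/1000 = 0.15444 kg
Cost = 0.15444 * 293.0 = 45.2509 $


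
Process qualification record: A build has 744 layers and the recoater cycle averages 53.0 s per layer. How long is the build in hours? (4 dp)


t = 744 * 53.0 / 3600 = 10.9533 hrs


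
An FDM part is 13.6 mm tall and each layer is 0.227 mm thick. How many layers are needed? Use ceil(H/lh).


Layers = ceil(13.6/0.227) = 60


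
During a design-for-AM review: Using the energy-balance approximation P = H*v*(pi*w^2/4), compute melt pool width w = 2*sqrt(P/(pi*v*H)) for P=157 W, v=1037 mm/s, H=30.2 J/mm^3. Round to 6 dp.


w = 2*sqrt(157/(pi*1037*30.2)) = 0.079894 mm


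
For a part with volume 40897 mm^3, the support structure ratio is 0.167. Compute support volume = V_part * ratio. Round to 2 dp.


V_support = 40897 * 0.167 = 6829.8 mm^3


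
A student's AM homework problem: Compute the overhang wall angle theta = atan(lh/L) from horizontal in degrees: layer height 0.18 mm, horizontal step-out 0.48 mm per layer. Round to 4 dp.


angle = atan(0.18/0.48) = 20.556 degrees


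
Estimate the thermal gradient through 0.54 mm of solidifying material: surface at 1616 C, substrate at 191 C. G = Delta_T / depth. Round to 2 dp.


G = (1616-191)/0.54 = 2638.89 C/mm


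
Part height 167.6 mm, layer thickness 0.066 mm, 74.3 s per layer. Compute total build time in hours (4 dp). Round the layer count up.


Layers = ceil(167.6/0.066) = 2540
t = 2540 * 74.3 / 3600 = 52.4228 hrs


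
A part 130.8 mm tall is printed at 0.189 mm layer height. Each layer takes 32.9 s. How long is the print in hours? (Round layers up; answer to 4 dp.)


Layers = ceil(130.8/0.189) = 693
t = 693 * 32.9 / 3600 = 6.3333 hrs


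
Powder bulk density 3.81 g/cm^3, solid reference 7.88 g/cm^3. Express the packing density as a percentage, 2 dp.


Packing = (3.81/7.88)*100 = 48.35 %


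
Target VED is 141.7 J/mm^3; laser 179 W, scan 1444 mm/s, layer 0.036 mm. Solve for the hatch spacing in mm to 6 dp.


h = 179 / (141.7*1444*0.036) = 0.0243 mm


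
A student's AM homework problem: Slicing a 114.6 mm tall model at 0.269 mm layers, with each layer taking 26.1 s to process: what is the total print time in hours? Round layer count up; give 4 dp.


Layers = ceil(114.6/0.269) = 427
t = 427 * 26.1 / 3600 = 3.0958 hrs


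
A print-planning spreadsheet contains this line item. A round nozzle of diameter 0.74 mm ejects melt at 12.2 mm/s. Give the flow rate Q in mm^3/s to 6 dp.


A = pi*(0.74/2)^2 = 0.43008403 mm^2
Q = 0.43008403 * 12.2 = 5.247025 mm^3/s


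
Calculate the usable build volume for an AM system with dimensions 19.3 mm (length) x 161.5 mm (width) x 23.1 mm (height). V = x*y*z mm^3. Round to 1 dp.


V = 19.3 * 161.5 * 23.1 = 72001.5 mm^3


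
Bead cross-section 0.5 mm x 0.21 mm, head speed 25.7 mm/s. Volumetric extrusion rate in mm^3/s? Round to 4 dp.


Rate = 0.5 * 0.21 * 25.7 = 2.6985 mm^3/s


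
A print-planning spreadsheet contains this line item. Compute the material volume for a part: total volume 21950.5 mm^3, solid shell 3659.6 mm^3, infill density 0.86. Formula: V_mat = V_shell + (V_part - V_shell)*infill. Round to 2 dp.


V_infill = (21950.5 - 3659.6) * 0.86 = 15730.17
V_total = 3659.6 + 15730.17 = 19389.77 mm^3


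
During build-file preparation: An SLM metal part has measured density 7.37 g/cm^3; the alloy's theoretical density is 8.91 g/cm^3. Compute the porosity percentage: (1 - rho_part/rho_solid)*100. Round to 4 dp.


Porosity = (1-7.37/8.91)*100 = 17.284 %


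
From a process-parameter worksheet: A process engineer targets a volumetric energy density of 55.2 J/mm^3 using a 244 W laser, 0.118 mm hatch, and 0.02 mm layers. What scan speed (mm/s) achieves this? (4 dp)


v = 244 / (55.2*0.118*0.02) = 1873.0042 mm/s


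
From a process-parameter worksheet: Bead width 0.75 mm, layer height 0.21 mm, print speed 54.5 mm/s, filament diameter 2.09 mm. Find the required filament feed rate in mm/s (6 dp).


Q = 0.75 * 0.21 * 54.5 = 8.58375 mm^3/s
A_fil = pi*(2.09/2)^2 = 3.43069772 mm^2
v_feed = 8.58375 / 3.43069772 = 2.502042 mm/s


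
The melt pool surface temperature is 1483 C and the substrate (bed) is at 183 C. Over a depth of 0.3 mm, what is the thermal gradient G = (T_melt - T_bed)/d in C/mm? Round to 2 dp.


G = (1483-183)/0.3 = 4333.33 C/mm


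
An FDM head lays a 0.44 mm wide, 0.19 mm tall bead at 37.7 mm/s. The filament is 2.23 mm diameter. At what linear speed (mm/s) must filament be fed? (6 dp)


Q = 0.44 * 0.19 * 37.7 = 3.15172 mm^3/s
A_fil = pi*(2.23/2)^2 = 3.90570653 mm^2
v_feed = 3.15172 / 3.90570653 = 0.806953 mm/s


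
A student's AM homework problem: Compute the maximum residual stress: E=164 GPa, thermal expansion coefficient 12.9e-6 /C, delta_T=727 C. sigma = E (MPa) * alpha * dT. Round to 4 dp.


sigma = 164*1000 * 12.9e-6 * 727 = 1538.0412 MPa


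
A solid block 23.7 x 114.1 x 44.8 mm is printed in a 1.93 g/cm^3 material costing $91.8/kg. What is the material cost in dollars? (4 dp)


V = 23.7 * 114.1 * 44.8 = 121146.816 mm^3 = 121.146816 cm^3
Mass = 121.146816 * 1.93 / 1000 = 0.23381335 kg
Cost = 0.23381335 * 91.8 = 21.4641 $


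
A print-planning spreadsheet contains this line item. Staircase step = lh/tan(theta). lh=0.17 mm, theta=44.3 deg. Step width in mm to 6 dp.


step = 0.17 / tan(44.3) = 0.174205 mm


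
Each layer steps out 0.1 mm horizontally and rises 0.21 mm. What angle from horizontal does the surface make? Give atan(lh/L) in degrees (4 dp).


angle = atan(0.21/0.1) = 64.5367 degrees


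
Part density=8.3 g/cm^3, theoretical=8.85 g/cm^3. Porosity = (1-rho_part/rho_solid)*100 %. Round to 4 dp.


Porosity = (1-8.3/8.85)*100 = 6.2147 %


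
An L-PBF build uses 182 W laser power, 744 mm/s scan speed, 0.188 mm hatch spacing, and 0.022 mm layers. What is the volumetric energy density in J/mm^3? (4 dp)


E = 182 / (744*0.188*0.022) = 59.145 J/mm^3


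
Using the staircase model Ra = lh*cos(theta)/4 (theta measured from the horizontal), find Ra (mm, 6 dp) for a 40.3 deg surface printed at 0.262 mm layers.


Ra = 0.262 * cos(40.3) / 4 = 0.049955 mm


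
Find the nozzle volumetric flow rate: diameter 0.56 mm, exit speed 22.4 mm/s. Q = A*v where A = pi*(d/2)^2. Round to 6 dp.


A = pi*(0.56/2)^2 = 0.24630086 mm^2
Q = 0.24630086 * 22.4 = 5.517139 mm^3/s


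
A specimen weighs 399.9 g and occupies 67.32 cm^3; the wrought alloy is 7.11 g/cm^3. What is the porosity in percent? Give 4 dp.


rho_part = 399.9 / 67.32 = 5.9402852 g/cm^3
Porosity = (1 - 5.9402852/7.11)*100 = 16.4517 %


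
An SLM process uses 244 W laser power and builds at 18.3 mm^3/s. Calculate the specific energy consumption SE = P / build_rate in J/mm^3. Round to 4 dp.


SE = 244 / 18.3 = 13.3333 J/mm^3


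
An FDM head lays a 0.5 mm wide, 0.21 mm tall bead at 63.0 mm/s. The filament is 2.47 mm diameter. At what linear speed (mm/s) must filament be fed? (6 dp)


Q = 0.5 * 0.21 * 63.0 = 6.615 mm^3/s
A_fil = pi*(2.47/2)^2 = 4.79163566 mm^2
v_feed = 6.615 / 4.79163566 = 1.380531 mm/s


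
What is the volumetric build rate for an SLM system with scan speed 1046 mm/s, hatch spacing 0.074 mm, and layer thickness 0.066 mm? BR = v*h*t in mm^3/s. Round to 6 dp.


Rate = 1046 * 0.074 * 0.066 = 5.108664 mm^3/s


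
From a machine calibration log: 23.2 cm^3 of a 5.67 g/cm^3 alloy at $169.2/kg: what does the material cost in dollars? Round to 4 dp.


Mass = 23.2*5.67/1000 = 0.131544 kg
Cost = 0.131544 * 169.2 = 22.2572 $


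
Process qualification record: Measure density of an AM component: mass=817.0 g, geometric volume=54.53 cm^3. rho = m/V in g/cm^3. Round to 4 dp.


rho = 817.0 / 54.53 = 14.9826 g/cm^3


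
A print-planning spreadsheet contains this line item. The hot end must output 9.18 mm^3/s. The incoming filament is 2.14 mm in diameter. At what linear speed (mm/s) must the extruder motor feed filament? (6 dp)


A = pi*(2.14/2)^2 = 3.596809
v = 9.18 / 3.596809 = 2.552262 mm/s


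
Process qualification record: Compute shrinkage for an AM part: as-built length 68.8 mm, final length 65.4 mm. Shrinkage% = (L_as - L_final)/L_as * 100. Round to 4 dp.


Shrinkage = ((68.8-65.4)/68.8)*100 = 4.9419 %


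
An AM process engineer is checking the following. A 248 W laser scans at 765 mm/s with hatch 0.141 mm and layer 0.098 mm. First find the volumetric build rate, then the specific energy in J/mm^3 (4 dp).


Build rate = 765 * 0.141 * 0.098 = 10.57077 mm^3/s
SE = 248 / 10.57077 = 23.4609 J/mm^3


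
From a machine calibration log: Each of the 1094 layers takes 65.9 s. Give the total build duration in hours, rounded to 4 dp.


t = 1094 * 65.9 / 3600 = 20.0263 hrs


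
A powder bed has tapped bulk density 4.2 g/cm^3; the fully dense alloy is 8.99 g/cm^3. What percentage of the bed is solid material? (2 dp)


Packing = (4.2/8.99)*100 = 46.72 %


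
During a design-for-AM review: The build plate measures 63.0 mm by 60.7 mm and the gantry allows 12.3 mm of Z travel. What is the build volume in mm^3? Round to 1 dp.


V = 63.0 * 60.7 * 12.3 = 47036.4 mm^3


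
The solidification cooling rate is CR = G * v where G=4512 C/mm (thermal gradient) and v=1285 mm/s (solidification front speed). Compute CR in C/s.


CR = 4512 * 1285 = 5797920 C/s


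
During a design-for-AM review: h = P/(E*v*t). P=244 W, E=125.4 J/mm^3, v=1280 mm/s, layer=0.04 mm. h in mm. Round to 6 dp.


h = 244 / (125.4*1280*0.04) = 0.038003 mm


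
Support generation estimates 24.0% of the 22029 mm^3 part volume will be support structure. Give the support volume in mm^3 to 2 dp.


V_support = 22029 * 0.24 = 5286.96 mm^3


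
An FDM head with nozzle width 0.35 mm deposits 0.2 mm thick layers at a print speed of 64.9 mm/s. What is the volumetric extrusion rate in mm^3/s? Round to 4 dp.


Rate = 0.35 * 0.2 * 64.9 = 4.543 mm^3/s


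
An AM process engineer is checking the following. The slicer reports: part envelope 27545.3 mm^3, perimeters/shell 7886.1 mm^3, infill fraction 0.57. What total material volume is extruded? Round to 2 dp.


V_infill = (27545.3 - 7886.1) * 0.57 = 11205.74
V_total = 7886.1 + 11205.74 = 19091.84 mm^3


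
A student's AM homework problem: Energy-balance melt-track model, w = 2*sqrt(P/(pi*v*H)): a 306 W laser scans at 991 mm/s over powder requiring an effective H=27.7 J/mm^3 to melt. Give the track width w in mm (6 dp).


w = 2*sqrt(306/(pi*991*27.7)) = 0.119135 mm


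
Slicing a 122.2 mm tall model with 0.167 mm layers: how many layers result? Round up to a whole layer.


Layers = ceil(122.2/0.167) = 732


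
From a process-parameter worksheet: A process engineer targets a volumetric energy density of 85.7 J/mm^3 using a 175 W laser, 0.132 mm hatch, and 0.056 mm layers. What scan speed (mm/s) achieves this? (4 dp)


v = 175 / (85.7*0.132*0.056) = 276.2455 mm/s


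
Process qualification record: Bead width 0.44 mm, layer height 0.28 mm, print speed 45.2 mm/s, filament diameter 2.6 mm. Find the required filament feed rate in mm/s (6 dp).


Q = 0.44 * 0.28 * 45.2 = 5.56864 mm^3/s
A_fil = pi*(2.6/2)^2 = 5.30929158 mm^2
v_feed = 5.56864 / 5.30929158 = 1.048848 mm/s


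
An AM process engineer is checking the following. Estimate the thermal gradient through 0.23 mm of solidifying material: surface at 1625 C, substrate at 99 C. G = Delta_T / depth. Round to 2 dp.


G = (1625-99)/0.23 = 6634.78 C/mm


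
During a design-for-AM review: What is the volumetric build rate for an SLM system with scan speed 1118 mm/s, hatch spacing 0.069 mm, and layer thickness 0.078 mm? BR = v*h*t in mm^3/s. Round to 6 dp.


Rate = 1118 * 0.069 * 0.078 = 6.017076 mm^3/s


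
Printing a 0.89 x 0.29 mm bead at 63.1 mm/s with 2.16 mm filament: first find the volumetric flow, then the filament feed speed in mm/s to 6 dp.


Q = 0.89 * 0.29 * 63.1 = 16.28611 mm^3/s
A_fil = pi*(2.16/2)^2 = 3.66435367 mm^2
v_feed = 16.28611 / 3.66435367 = 4.44447 mm/s


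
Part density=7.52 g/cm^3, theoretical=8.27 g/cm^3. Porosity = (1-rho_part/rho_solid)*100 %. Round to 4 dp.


Porosity = (1-7.52/8.27)*100 = 9.0689 %


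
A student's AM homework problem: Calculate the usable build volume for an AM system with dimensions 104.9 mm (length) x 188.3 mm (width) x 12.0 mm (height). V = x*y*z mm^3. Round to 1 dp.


V = 104.9 * 188.3 * 12.0 = 237032.0 mm^3


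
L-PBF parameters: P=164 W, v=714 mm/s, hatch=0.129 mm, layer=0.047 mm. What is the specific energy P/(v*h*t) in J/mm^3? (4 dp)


Build rate = 714 * 0.129 * 0.047 = 4.328982 mm^3/s
SE = 164 / 4.328982 = 37.8842 J/mm^3


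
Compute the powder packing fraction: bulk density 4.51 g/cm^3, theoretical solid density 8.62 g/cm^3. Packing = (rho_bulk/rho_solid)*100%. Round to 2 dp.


Packing = (4.51/8.62)*100 = 52.32 %


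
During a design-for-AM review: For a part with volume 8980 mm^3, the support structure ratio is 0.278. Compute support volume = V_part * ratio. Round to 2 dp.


V_support = 8980 * 0.278 = 2496.44 mm^3


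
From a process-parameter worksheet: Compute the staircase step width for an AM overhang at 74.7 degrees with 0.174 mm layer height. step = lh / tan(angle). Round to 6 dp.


step = 0.174 / tan(74.7) = 0.047601 mm


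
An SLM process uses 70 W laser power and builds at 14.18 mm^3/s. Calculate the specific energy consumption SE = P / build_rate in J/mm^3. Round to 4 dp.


SE = 70 / 14.18 = 4.9365 J/mm^3


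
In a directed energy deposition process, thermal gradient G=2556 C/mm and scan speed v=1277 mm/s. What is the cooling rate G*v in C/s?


CR = 2556 * 1277 = 3264012 C/s


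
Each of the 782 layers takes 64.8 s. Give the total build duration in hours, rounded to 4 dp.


t = 782 * 64.8 / 3600 = 14.076 hrs


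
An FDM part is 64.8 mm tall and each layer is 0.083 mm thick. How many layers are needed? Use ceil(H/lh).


Layers = ceil(64.8/0.083) = 781


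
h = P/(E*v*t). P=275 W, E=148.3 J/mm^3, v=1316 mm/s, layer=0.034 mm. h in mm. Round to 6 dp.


h = 275 / (148.3*1316*0.034) = 0.041444 mm


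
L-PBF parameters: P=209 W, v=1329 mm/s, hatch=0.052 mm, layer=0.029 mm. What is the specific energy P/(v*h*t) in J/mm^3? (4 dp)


Build rate = 1329 * 0.052 * 0.029 = 2.004132 mm^3/s
SE = 209 / 2.004132 = 104.2845 J/mm^3


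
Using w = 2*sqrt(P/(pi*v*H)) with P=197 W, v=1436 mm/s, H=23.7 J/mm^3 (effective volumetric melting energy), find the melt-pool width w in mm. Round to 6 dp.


w = 2*sqrt(197/(pi*1436*23.7)) = 0.085849 mm


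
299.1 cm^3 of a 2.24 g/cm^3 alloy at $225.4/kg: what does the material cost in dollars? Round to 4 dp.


Mass = 299.1*2.24/1000 = 0.669984 kg
Cost = 0.669984 * 225.4 = 151.0144 $


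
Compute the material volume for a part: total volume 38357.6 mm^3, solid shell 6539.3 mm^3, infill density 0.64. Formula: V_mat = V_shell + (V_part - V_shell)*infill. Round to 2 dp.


V_infill = (38357.6 - 6539.3) * 0.64 = 20363.71
V_total = 6539.3 + 20363.71 = 26903.01 mm^3


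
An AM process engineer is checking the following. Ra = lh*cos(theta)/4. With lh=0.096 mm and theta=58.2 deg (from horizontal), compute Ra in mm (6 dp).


Ra = 0.096 * cos(58.2) / 4 = 0.012647 mm


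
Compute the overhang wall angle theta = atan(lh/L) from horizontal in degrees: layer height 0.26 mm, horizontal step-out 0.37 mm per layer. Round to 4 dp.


angle = atan(0.26/0.37) = 35.0958 degrees


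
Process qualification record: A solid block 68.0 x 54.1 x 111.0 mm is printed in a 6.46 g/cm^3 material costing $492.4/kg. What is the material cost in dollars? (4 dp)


V = 68.0 * 54.1 * 111.0 = 408346.8 mm^3 = 408.3468 cm^3
Mass = 408.3468 * 6.46 / 1000 = 2.63792033 kg
Cost = 2.63792033 * 492.4 = 1298.912 $


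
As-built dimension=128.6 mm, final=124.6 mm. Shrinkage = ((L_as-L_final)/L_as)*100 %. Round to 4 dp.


Shrinkage = ((128.6-124.6)/128.6)*100 = 3.1104 %


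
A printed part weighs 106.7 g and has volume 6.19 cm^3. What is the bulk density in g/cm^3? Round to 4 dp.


rho = 106.7 / 6.19 = 17.2375 g/cm^3
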